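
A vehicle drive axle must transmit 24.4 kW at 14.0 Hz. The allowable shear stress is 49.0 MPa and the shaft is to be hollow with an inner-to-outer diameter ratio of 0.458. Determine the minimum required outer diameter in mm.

ω = 2π·14.0 = 87.96 rad/s, so T = P/ω = 24.4×10³ / 87.96 = 277.4 N·m.
For a hollow shaft with d_i/d_o = 0.458: τ_max = 16T/(π d_o³ (1−k⁴)), so d_o = [16T/(π τ_allow (1−k⁴))]^(1/3) = [16·277.4/(π·4.90×10^7·0.9560)]^(1/3) = 0.03113 m.

31.1 mm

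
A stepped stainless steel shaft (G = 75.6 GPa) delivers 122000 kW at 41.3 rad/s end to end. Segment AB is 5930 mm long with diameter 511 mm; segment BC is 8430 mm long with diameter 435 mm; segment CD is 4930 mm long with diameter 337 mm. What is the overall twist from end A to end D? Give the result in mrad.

280 mrad

ω = 41.3 rad/s, so T = P/ω = 122000×10³ / 41.30 = 2.954e6 N·m.
J_AB = π(0.511)⁴/32 = 6.69×10^-3 m⁴; J_BC = π(0.435)⁴/32 = 3.52×10^-3 m⁴; J_CD = π(0.337)⁴/32 = 1.27×10^-3 m⁴.
θ = (T/G)·Σ L_i/J_i = (2.954e6/75.6×10⁹)·(5.93/6.69×10^-3 + 8.43/3.52×10^-3 + 4.93/1.27×10^-3) = 0.2804 rad.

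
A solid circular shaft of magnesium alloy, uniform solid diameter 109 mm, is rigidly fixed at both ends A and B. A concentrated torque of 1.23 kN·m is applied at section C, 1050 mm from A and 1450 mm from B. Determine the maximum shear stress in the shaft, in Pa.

With uniform GJ and both ends fixed, compatibility θ_AC = θ_CB gives T_A·a = T_B·b, together with T_A + T_B = T₀.
T_A = T₀·b/(a+b) = 1230·1450/2500 = 713.4 N·m; T_B = 516.6 N·m.
τ in each portion: τ_AC = 2.81×10^6 Pa, τ_CB = 2.03×10^6 Pa; maximum is in AC.
τ_max = T_AC·r/J = 713.4·0.0545/1.39×10^-5 = 2.806×10^6 Pa.

2.81e6 Pa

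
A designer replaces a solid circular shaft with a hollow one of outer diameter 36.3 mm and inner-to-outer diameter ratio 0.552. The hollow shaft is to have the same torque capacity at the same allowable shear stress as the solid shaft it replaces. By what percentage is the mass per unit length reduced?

Equal τ_max and T ⇒ the solid shaft needs d_s³ = d_o³(1−k⁴), so d_s = 36.3·(1−0.552⁴)^(1/3) = 35.14 mm.
Area ratio A_h/A_s = d_o²(1−k²)/d_s² = (1−k²)/(1−k⁴)^(2/3) = 0.7420.
Mass saving = 1 − 0.7420 = 25.8 %.

25.8 %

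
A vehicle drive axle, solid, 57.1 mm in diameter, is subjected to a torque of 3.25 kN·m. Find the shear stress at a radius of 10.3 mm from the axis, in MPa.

J = πd⁴/32 = π(0.0571)⁴/32 = 1.044×10^-6 m⁴.
Shear stress varies linearly with radius: τ = T·r/J = 3250 × 0.0103 / 1.044×10^-6 = 3.208×10^7 Pa.

32.1 MPa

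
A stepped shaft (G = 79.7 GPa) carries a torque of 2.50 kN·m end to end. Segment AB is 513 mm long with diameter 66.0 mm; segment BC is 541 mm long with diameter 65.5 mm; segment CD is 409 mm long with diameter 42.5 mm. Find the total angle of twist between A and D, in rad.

J_AB = π(0.0660)⁴/32 = 1.86×10^-6 m⁴; J_BC = π(0.0655)⁴/32 = 1.81×10^-6 m⁴; J_CD = π(0.0425)⁴/32 = 3.20×10^-7 m⁴.
θ = (T/G)·Σ L_i/J_i = (2500/79.7×10⁹)·(0.513/1.86×10^-6 + 0.541/1.81×10^-6 + 0.409/3.20×10^-7) = 0.05808 rad.

0.0581 rad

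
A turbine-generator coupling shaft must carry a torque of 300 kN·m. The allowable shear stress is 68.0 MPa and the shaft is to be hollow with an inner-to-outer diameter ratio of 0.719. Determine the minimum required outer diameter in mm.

313 mm

For a hollow shaft with d_i/d_o = 0.719: τ_max = 16T/(π d_o³ (1−k⁴)), so d_o = [16T/(π τ_allow (1−k⁴))]^(1/3) = [16·300000/(π·6.80×10^7·0.7328)]^(1/3) = 0.3130 m.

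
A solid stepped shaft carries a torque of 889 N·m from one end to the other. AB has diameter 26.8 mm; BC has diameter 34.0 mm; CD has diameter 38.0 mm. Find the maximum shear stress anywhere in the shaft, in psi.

Under the same torque, τ_max = 16T/(πd³) is largest where d is smallest — segment AB (d = 26.8 mm).
τ_max = 16·889.0/(π·(0.0268)³) = 2.352×10^8 Pa.

34100 psi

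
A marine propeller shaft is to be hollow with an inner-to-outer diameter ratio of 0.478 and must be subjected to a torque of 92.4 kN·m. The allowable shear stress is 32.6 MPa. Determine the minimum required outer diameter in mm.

248 mm

For a hollow shaft with d_i/d_o = 0.478: τ_max = 16T/(π d_o³ (1−k⁴)), so d_o = [16T/(π τ_allow (1−k⁴))]^(1/3) = [16·92400/(π·3.26×10^7·0.9478)]^(1/3) = 0.2479 m.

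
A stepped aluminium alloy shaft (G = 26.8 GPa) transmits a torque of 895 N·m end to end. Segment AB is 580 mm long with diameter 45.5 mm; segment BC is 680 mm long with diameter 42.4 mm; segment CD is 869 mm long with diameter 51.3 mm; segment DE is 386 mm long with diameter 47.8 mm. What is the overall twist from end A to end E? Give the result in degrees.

10.6°

J_AB = π(0.0455)⁴/32 = 4.21×10^-7 m⁴; J_BC = π(0.0424)⁴/32 = 3.17×10^-7 m⁴; J_CD = π(0.0513)⁴/32 = 6.80×10^-7 m⁴; J_DE = π(0.0478)⁴/32 = 5.13×10^-7 m⁴.
θ = (T/G)·Σ L_i/J_i = (895.0/26.8×10⁹)·(0.580/4.21×10^-7 + 0.680/3.17×10^-7 + 0.869/6.80×10^-7 + 0.386/5.13×10^-7) = 0.1854 rad.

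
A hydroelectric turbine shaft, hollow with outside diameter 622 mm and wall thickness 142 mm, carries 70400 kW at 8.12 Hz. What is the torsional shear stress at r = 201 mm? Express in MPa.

20.7 MPa

ω = 2π·8.12 = 51.02 rad/s, so T = P/ω = 70400×10³ / 51.02 = 1.380e6 N·m.
J = π(d_o⁴ − d_i⁴)/32 = π(0.622⁴ − 0.338⁴)/32 = 0.01341 m⁴.
Shear stress varies linearly with radius: τ = T·r/J = 1.380e6 × 0.201 / 0.01341 = 2.068×10^7 Pa.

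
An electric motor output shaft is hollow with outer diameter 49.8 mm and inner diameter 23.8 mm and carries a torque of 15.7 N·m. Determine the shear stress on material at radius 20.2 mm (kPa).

554 kPa

J = π(d_o⁴ − d_i⁴)/32 = π(0.0498⁴ − 0.0238⁴)/32 = 5.723×10^-7 m⁴.
Shear stress varies linearly with radius: τ = T·r/J = 15.70 × 0.0202 / 5.723×10^-7 = 5.541×10^5 Pa.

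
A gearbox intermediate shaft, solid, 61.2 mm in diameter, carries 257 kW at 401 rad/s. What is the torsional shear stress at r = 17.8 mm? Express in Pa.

ω = 401 rad/s, so T = P/ω = 257×10³ / 401.0 = 640.9 N·m.
J = πd⁴/32 = π(0.0612)⁴/32 = 1.377×10^-6 m⁴.
Shear stress varies linearly with radius: τ = T·r/J = 640.9 × 0.0178 / 1.377×10^-6 = 8.283×10^6 Pa.

8.28e6 Pa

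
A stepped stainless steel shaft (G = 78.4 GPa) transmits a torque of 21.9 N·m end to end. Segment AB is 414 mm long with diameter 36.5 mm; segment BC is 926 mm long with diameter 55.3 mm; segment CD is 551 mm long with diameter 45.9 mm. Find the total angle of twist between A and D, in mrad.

1.30 mrad

J_AB = π(0.0365)⁴/32 = 1.74×10^-7 m⁴; J_BC = π(0.0553)⁴/32 = 9.18×10^-7 m⁴; J_CD = π(0.0459)⁴/32 = 4.36×10^-7 m⁴.
θ = (T/G)·Σ L_i/J_i = (21.90/78.4×10⁹)·(0.414/1.74×10^-7 + 0.926/9.18×10^-7 + 0.551/4.36×10^-7) = 1.299×10^-3 rad.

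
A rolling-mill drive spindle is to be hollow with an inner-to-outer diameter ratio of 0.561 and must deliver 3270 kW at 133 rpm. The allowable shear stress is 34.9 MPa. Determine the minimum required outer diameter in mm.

336 mm

ω = 2π·133/60 = 13.93 rad/s, so T = P/ω = 3270×10³ / 13.93 = 234800 N·m.
For a hollow shaft with d_i/d_o = 0.561: τ_max = 16T/(π d_o³ (1−k⁴)), so d_o = [16T/(π τ_allow (1−k⁴))]^(1/3) = [16·234800/(π·3.49×10^7·0.9010)]^(1/3) = 0.3363 m.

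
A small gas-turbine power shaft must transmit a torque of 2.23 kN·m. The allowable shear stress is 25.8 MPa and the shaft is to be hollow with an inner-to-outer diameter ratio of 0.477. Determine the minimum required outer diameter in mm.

77.4 mm

For a hollow shaft with d_i/d_o = 0.477: τ_max = 16T/(π d_o³ (1−k⁴)), so d_o = [16T/(π τ_allow (1−k⁴))]^(1/3) = [16·2230/(π·2.58×10^7·0.9482)]^(1/3) = 0.07743 m.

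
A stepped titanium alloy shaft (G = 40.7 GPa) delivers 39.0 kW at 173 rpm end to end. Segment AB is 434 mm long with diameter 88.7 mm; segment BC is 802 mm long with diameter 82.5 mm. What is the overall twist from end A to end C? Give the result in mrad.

ω = 2π·173/60 = 18.12 rad/s, so T = P/ω = 39.0×10³ / 18.12 = 2153 N·m.
J_AB = π(0.0887)⁴/32 = 6.08×10^-6 m⁴; J_BC = π(0.0825)⁴/32 = 4.55×10^-6 m⁴.
θ = (T/G)·Σ L_i/J_i = (2153/40.7×10⁹)·(0.434/6.08×10^-6 + 0.802/4.55×10^-6) = 0.01310 rad.

13.1 mrad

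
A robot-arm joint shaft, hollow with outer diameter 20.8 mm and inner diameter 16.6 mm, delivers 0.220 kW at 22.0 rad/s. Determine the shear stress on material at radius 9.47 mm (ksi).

ω = 22.0 rad/s, so T = P/ω = 0.220×10³ / 22.00 = 10.00 N·m.
J = π(d_o⁴ − d_i⁴)/32 = π(0.0208⁴ − 0.0166⁴)/32 = 1.092×10^-8 m⁴.
Shear stress varies linearly with radius: τ = T·r/J = 10.00 × 0.00947 / 1.092×10^-8 = 8.671×10^6 Pa.

1.26 ksi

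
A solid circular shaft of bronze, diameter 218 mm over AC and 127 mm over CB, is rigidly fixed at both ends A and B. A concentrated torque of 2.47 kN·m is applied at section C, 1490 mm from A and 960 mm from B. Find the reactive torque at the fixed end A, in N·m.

2100 N·m

Compatibility: T_A·a/J_AC = T_B·b/J_CB with T_A + T_B = T₀.
J_AC = 2.22×10^-4 m⁴, J_CB = 2.55×10^-5 m⁴, so T_A = T₀·(J_AC/a)/((J_AC/a)+(J_CB/b)) = 2095 N·m, T_B = 374.6 N·m.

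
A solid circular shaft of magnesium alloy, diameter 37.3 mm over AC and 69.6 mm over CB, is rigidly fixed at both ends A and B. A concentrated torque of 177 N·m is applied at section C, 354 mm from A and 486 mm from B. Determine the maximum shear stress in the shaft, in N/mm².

2.40 N/mm²

Compatibility: T_A·a/J_AC = T_B·b/J_CB with T_A + T_B = T₀.
J_AC = 1.90×10^-7 m⁴, J_CB = 2.30×10^-6 m⁴, so T_A = T₀·(J_AC/a)/((J_AC/a)+(J_CB/b)) = 18.01 N·m, T_B = 159.0 N·m.
τ in each portion: τ_AC = 1.77×10^6 Pa, τ_CB = 2.40×10^6 Pa; maximum is in CB.
τ_max = T_CB·r/J = 159.0·0.0348/2.30×10^-6 = 2.402×10^6 Pa.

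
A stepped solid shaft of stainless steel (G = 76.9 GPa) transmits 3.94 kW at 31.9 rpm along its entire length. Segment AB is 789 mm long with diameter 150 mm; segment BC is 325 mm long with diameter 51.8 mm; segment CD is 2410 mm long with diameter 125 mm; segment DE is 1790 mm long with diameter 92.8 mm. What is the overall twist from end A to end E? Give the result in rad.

ω = 2π·31.9/60 = 3.341 rad/s, so T = P/ω = 3.94×10³ / 3.341 = 1179 N·m.
J_AB = π(0.150)⁴/32 = 4.97×10^-5 m⁴; J_BC = π(0.0518)⁴/32 = 7.07×10^-7 m⁴; J_CD = π(0.125)⁴/32 = 2.40×10^-5 m⁴; J_DE = π(0.0928)⁴/32 = 7.28×10^-6 m⁴.
θ = (T/G)·Σ L_i/J_i = (1179/76.9×10⁹)·(0.789/4.97×10^-5 + 0.325/7.07×10^-7 + 2.41/2.40×10^-5 + 1.79/7.28×10^-6) = 0.01261 rad.

0.0126 rad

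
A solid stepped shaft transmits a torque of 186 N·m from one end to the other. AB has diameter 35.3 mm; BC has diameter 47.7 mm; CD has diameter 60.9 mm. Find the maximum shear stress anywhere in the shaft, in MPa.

21.5 MPa

Under the same torque, τ_max = 16T/(πd³) is largest where d is smallest — segment AB (d = 35.3 mm).
τ_max = 16·186.0/(π·(0.0353)³) = 2.154×10^7 Pa.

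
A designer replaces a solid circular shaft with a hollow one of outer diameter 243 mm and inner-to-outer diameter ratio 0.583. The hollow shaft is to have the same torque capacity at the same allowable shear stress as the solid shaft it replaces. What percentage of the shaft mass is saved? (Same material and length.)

Equal τ_max and T ⇒ the solid shaft needs d_s³ = d_o³(1−k⁴), so d_s = 243·(1−0.583⁴)^(1/3) = 233.3 mm.
Area ratio A_h/A_s = d_o²(1−k²)/d_s² = (1−k²)/(1−k⁴)^(2/3) = 0.7164.
Mass saving = 1 − 0.7164 = 28.4 %.

28.4 %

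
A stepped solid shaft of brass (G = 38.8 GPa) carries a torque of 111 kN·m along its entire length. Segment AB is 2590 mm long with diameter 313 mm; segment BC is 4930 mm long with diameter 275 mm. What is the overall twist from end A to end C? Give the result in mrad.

33.0 mrad

J_AB = π(0.313)⁴/32 = 9.42×10^-4 m⁴; J_BC = π(0.275)⁴/32 = 5.61×10^-4 m⁴.
θ = (T/G)·Σ L_i/J_i = (111000/38.8×10⁹)·(2.59/9.42×10^-4 + 4.93/5.61×10^-4) = 0.03298 rad.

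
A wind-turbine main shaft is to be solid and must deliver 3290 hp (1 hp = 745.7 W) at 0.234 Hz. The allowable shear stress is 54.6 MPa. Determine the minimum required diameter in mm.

538 mm

ω = 2π·0.234 = 1.470 rad/s, so T = P/ω = 3290×745.7 / 1.470 = 1.669e6 N·m.
For a solid shaft τ_max = 16T/(πd³), so d = (16T/(π τ_allow))^(1/3) = (16·1.669e6/(π·5.46×10^7))^(1/3) = 0.5379 m.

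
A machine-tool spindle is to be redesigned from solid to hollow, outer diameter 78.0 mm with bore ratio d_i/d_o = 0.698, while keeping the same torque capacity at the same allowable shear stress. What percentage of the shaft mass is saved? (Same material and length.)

38.6 %

Equal τ_max and T ⇒ the solid shaft needs d_s³ = d_o³(1−k⁴), so d_s = 78.0·(1−0.698⁴)^(1/3) = 71.26 mm.
Area ratio A_h/A_s = d_o²(1−k²)/d_s² = (1−k²)/(1−k⁴)^(2/3) = 0.6143.
Mass saving = 1 − 0.6143 = 38.6 %.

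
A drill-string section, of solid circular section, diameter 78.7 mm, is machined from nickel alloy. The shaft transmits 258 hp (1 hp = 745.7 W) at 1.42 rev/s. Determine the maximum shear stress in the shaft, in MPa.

225 MPa

ω = 2π·1.42 = 8.922 rad/s, so T = P/ω = 258×745.7 / 8.922 = 21560 N·m.
J = πd⁴/32 = π(0.0787)⁴/32 = 3.766×10^-6 m⁴.
τ_max = T·r/J = 21560 × 0.0394 / 3.766×10^-6 = 2.253×10^8 Pa.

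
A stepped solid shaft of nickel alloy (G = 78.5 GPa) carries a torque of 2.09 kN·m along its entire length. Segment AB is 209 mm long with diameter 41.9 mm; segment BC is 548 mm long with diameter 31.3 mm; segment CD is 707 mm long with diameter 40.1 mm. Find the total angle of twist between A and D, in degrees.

J_AB = π(0.0419)⁴/32 = 3.03×10^-7 m⁴; J_BC = π(0.0313)⁴/32 = 9.42×10^-8 m⁴; J_CD = π(0.0401)⁴/32 = 2.54×10^-7 m⁴.
θ = (T/G)·Σ L_i/J_i = (2090/78.5×10⁹)·(0.209/3.03×10^-7 + 0.548/9.42×10^-8 + 0.707/2.54×10^-7) = 0.2474 rad.

14.2°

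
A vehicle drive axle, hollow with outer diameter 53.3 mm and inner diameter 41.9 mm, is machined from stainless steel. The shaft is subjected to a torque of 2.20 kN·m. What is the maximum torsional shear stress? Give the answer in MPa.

J = π(d_o⁴ − d_i⁴)/32 = π(0.0533⁴ − 0.0419⁴)/32 = 4.897×10^-7 m⁴.
τ_max = T·r/J = 2200 × 0.0267 / 4.897×10^-7 = 1.197×10^8 Pa.

120 MPa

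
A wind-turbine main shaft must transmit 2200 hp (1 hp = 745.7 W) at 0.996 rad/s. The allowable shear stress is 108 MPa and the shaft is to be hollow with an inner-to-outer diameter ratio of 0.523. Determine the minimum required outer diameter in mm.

438 mm

ω = 0.996 rad/s, so T = P/ω = 2200×745.7 / 0.9960 = 1.647e6 N·m.
For a hollow shaft with d_i/d_o = 0.523: τ_max = 16T/(π d_o³ (1−k⁴)), so d_o = [16T/(π τ_allow (1−k⁴))]^(1/3) = [16·1.647e6/(π·1.08×10^8·0.9252)]^(1/3) = 0.4379 m.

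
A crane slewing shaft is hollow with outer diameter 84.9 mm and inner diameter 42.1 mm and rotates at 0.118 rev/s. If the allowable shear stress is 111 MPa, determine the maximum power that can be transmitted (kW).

9.29 kW

J = π(d_o⁴ − d_i⁴)/32 = π(0.0849⁴ − 0.0421⁴)/32 = 4.792×10^-6 m⁴.
T_max = τ_allow·J/r = 1.11×10^8 × 4.792×10^-6 / 0.0425 = 12530 N·m.
ω = 2π·0.118 = 0.7414 rad/s, so P_max = T_max·ω = 9291 W.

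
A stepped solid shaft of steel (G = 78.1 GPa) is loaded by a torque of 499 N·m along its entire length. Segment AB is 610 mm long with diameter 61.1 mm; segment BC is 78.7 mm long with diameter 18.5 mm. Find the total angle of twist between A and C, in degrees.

2.67°

J_AB = π(0.0611)⁴/32 = 1.37×10^-6 m⁴; J_BC = π(0.0185)⁴/32 = 1.15×10^-8 m⁴.
θ = (T/G)·Σ L_i/J_i = (499.0/78.1×10⁹)·(0.610/1.37×10^-6 + 0.0787/1.15×10^-8) = 0.04657 rad.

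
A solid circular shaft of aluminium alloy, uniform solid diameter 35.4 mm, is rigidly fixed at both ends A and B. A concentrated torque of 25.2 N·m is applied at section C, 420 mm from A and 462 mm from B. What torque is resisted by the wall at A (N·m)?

13.2 N·m

With uniform GJ and both ends fixed, compatibility θ_AC = θ_CB gives T_A·a = T_B·b, together with T_A + T_B = T₀.
T_A = T₀·b/(a+b) = 25.20·462/882.0 = 13.20 N·m; T_B = 12.00 N·m.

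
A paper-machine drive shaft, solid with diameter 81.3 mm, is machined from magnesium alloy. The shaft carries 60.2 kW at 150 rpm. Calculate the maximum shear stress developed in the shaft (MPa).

ω = 2π·150/60 = 15.71 rad/s, so T = P/ω = 60.2×10³ / 15.71 = 3832 N·m.
J = πd⁴/32 = π(0.0813)⁴/32 = 4.289×10^-6 m⁴.
τ_max = T·r/J = 3832 × 0.0406 / 4.289×10^-6 = 3.632×10^7 Pa.

36.3 MPa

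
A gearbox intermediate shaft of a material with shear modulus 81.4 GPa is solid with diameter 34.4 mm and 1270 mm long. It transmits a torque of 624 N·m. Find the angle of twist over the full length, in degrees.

J = πd⁴/32 = π(0.0344)⁴/32 = 1.375×10^-7 m⁴.
θ = T·L/(G·J) = 624.0 × 1.27 / (81.4×10⁹ × 1.375×10^-7) = 0.07082 rad.

4.06°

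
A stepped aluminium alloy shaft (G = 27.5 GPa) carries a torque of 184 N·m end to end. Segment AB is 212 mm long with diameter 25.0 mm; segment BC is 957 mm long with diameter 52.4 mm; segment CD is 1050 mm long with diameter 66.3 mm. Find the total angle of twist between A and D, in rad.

0.0493 rad

J_AB = π(0.0250)⁴/32 = 3.83×10^-8 m⁴; J_BC = π(0.0524)⁴/32 = 7.40×10^-7 m⁴; J_CD = π(0.0663)⁴/32 = 1.90×10^-6 m⁴.
θ = (T/G)·Σ L_i/J_i = (184.0/27.5×10⁹)·(0.212/3.83×10^-8 + 0.957/7.40×10^-7 + 1.05/1.90×10^-6) = 0.04934 rad.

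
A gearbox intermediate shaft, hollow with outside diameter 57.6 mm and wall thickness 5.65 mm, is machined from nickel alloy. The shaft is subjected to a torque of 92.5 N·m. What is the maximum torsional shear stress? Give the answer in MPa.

J = π(d_o⁴ − d_i⁴)/32 = π(0.0576⁴ − 0.0463⁴)/32 = 6.295×10^-7 m⁴.
τ_max = T·r/J = 92.50 × 0.0288 / 6.295×10^-7 = 4.232×10^6 Pa.

4.23 MPa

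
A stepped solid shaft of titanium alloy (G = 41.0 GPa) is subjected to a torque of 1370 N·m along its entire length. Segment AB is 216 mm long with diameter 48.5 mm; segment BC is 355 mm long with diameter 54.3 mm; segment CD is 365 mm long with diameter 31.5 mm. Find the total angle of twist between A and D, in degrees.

J_AB = π(0.0485)⁴/32 = 5.43×10^-7 m⁴; J_BC = π(0.0543)⁴/32 = 8.53×10^-7 m⁴; J_CD = π(0.0315)⁴/32 = 9.67×10^-8 m⁴.
θ = (T/G)·Σ L_i/J_i = (1370/41.0×10⁹)·(0.216/5.43×10^-7 + 0.355/8.53×10^-7 + 0.365/9.67×10^-8) = 0.1534 rad.

8.79°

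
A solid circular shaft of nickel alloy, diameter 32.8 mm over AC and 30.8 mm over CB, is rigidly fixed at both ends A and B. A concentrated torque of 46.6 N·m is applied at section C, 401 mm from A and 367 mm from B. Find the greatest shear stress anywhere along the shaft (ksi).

0.541 ksi

Compatibility: T_A·a/J_AC = T_B·b/J_CB with T_A + T_B = T₀.
J_AC = 1.14×10^-7 m⁴, J_CB = 8.83×10^-8 m⁴, so T_A = T₀·(J_AC/a)/((J_AC/a)+(J_CB/b)) = 25.20 N·m, T_B = 21.40 N·m.
τ in each portion: τ_AC = 3.64×10^6 Pa, τ_CB = 3.73×10^6 Pa; maximum is in CB.
τ_max = T_CB·r/J = 21.40·0.0154/8.83×10^-8 = 3.731×10^6 Pa.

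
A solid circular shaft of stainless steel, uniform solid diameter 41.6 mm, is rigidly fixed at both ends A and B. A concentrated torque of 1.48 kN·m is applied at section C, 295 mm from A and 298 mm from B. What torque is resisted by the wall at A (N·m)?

With uniform GJ and both ends fixed, compatibility θ_AC = θ_CB gives T_A·a = T_B·b, together with T_A + T_B = T₀.
T_A = T₀·b/(a+b) = 1480·298/593.0 = 743.7 N·m; T_B = 736.3 N·m.

744 N·m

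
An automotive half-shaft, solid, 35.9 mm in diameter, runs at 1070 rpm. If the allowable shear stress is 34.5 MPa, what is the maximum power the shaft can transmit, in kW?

35.1 kW

J = πd⁴/32 = π(0.0359)⁴/32 = 1.631×10^-7 m⁴.
T_max = τ_allow·J/r = 3.45×10^7 × 1.631×10^-7 / 0.0180 = 313.4 N·m.
ω = 2π·1070/60 = 112.1 rad/s, so P_max = T_max·ω = 3.512×10^4 W.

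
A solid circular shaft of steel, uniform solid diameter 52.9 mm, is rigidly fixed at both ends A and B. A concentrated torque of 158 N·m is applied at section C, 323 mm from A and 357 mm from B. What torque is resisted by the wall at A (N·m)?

With uniform GJ and both ends fixed, compatibility θ_AC = θ_CB gives T_A·a = T_B·b, together with T_A + T_B = T₀.
T_A = T₀·b/(a+b) = 158.0·357/680.0 = 82.95 N·m; T_B = 75.05 N·m.

83.0 N·m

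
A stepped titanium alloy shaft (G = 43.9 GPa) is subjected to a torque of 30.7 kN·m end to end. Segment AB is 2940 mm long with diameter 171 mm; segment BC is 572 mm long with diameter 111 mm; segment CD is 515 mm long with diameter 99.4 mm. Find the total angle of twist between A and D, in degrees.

5.09°

J_AB = π(0.171)⁴/32 = 8.39×10^-5 m⁴; J_BC = π(0.111)⁴/32 = 1.49×10^-5 m⁴; J_CD = π(0.0994)⁴/32 = 9.58×10^-6 m⁴.
θ = (T/G)·Σ L_i/J_i = (30700/43.9×10⁹)·(2.94/8.39×10^-5 + 0.572/1.49×10^-5 + 0.515/9.58×10^-6) = 0.08891 rad.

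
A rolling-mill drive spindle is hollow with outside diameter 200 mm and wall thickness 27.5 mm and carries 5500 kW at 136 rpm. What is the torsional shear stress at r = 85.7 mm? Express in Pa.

2.91e8 Pa

ω = 2π·136/60 = 14.24 rad/s, so T = P/ω = 5500×10³ / 14.24 = 386200 N·m.
J = π(d_o⁴ − d_i⁴)/32 = π(0.200⁴ − 0.145⁴)/32 = 1.137×10^-4 m⁴.
Shear stress varies linearly with radius: τ = T·r/J = 386200 × 0.0857 / 1.137×10^-4 = 2.911×10^8 Pa.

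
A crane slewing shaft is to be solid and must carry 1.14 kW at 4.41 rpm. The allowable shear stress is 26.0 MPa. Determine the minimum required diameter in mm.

ω = 2π·4.41/60 = 0.4618 rad/s, so T = P/ω = 1.14×10³ / 0.4618 = 2469 N·m.
For a solid shaft τ_max = 16T/(πd³), so d = (16T/(π τ_allow))^(1/3) = (16·2469/(π·2.60×10^7))^(1/3) = 0.07849 m.

78.5 mm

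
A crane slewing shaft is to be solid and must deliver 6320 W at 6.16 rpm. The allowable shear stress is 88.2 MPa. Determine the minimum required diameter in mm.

ω = 2π·6.16/60 = 0.6451 rad/s, so T = P/ω = 6320 / 0.6451 = 9797 N·m.
For a solid shaft τ_max = 16T/(πd³), so d = (16T/(π τ_allow))^(1/3) = (16·9797/(π·8.82×10^7))^(1/3) = 0.08271 m.

82.7 mm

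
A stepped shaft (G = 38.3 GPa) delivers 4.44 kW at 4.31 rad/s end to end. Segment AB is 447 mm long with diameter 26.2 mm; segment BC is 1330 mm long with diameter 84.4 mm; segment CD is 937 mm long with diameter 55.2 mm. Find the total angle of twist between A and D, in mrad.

ω = 4.31 rad/s, so T = P/ω = 4.44×10³ / 4.310 = 1030 N·m.
J_AB = π(0.0262)⁴/32 = 4.63×10^-8 m⁴; J_BC = π(0.0844)⁴/32 = 4.98×10^-6 m⁴; J_CD = π(0.0552)⁴/32 = 9.11×10^-7 m⁴.
θ = (T/G)·Σ L_i/J_i = (1030/38.3×10⁹)·(0.447/4.63×10^-8 + 1.33/4.98×10^-6 + 0.937/9.11×10^-7) = 0.2947 rad.

295 mrad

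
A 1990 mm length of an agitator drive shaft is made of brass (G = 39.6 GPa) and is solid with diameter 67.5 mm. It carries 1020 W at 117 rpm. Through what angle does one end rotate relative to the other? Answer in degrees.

0.118°

ω = 2π·117/60 = 12.25 rad/s, so T = P/ω = 1020 / 12.25 = 83.25 N·m.
J = πd⁴/32 = π(0.0675)⁴/32 = 2.038×10^-6 m⁴.
θ = T·L/(G·J) = 83.25 × 1.99 / (39.6×10⁹ × 2.038×10^-6) = 2.053×10^-3 rad.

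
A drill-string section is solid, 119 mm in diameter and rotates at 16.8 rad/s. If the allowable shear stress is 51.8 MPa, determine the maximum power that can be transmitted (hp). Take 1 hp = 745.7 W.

386 hp

J = πd⁴/32 = π(0.119)⁴/32 = 1.969×10^-5 m⁴.
T_max = τ_allow·J/r = 5.18×10^7 × 1.969×10^-5 / 0.0595 = 17140 N·m.
ω = 16.8 rad/s, so P_max = T_max·ω = 2.879×10^5 W.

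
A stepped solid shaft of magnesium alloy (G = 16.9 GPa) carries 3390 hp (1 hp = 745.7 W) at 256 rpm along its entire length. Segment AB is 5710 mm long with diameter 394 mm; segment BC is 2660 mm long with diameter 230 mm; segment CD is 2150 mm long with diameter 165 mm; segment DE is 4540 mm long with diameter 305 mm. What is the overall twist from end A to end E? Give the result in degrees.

15.0°

ω = 2π·256/60 = 26.81 rad/s, so T = P/ω = 3390×745.7 / 26.81 = 94300 N·m.
J_AB = π(0.394)⁴/32 = 2.37×10^-3 m⁴; J_BC = π(0.230)⁴/32 = 2.75×10^-4 m⁴; J_CD = π(0.165)⁴/32 = 7.28×10^-5 m⁴; J_DE = π(0.305)⁴/32 = 8.50×10^-4 m⁴.
θ = (T/G)·Σ L_i/J_i = (94300/16.9×10⁹)·(5.71/2.37×10^-3 + 2.66/2.75×10^-4 + 2.15/7.28×10^-5 + 4.54/8.50×10^-4) = 0.2622 rad.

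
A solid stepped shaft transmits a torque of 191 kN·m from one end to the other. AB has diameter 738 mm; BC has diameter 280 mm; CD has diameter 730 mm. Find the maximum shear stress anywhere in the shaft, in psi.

6430 psi

Under the same torque, τ_max = 16T/(πd³) is largest where d is smallest — segment BC (d = 280 mm).
τ_max = 16·191000/(π·(0.280)³) = 4.431×10^7 Pa.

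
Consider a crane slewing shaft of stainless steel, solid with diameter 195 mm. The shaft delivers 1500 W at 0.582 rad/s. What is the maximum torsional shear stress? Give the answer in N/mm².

1.77 N/mm²

ω = 0.582 rad/s, so T = P/ω = 1500 / 0.5820 = 2577 N·m.
J = πd⁴/32 = π(0.195)⁴/32 = 1.420×10^-4 m⁴.
τ_max = T·r/J = 2577 × 0.0975 / 1.420×10^-4 = 1.770×10^6 Pa.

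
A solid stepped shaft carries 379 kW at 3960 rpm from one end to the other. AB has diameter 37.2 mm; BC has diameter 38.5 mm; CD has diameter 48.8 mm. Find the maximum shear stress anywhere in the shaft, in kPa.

ω = 2π·3960/60 = 414.7 rad/s, so T = P/ω = 379×10³ / 414.7 = 913.9 N·m.
Under the same torque, τ_max = 16T/(πd³) is largest where d is smallest — segment AB (d = 37.2 mm).
τ_max = 16·913.9/(π·(0.0372)³) = 9.042×10^7 Pa.

90400 kPa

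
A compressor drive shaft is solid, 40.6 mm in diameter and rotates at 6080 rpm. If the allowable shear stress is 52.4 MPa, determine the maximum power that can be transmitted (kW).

J = πd⁴/32 = π(0.0406)⁴/32 = 2.667×10^-7 m⁴.
T_max = τ_allow·J/r = 5.24×10^7 × 2.667×10^-7 / 0.0203 = 688.6 N·m.
ω = 2π·6080/60 = 636.7 rad/s, so P_max = T_max·ω = 4.384×10^5 W.

438 kW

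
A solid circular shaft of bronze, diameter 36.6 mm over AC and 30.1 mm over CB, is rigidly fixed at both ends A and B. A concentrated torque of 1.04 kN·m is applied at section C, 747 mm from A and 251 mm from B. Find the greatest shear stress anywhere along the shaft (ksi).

16.2 ksi

Compatibility: T_A·a/J_AC = T_B·b/J_CB with T_A + T_B = T₀.
J_AC = 1.76×10^-7 m⁴, J_CB = 8.06×10^-8 m⁴, so T_A = T₀·(J_AC/a)/((J_AC/a)+(J_CB/b)) = 440.4 N·m, T_B = 599.6 N·m.
τ in each portion: τ_AC = 4.57×10^7 Pa, τ_CB = 1.12×10^8 Pa; maximum is in CB.
τ_max = T_CB·r/J = 599.6·0.0151/8.06×10^-8 = 1.120×10^8 Pa.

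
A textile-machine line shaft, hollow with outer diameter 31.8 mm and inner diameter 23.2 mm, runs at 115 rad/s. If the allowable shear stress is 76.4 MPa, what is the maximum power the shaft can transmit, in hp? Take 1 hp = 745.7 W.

J = π(d_o⁴ − d_i⁴)/32 = π(0.0318⁴ − 0.0232⁴)/32 = 7.195×10^-8 m⁴.
T_max = τ_allow·J/r = 7.64×10^7 × 7.195×10^-8 / 0.0159 = 345.7 N·m.
ω = 115 rad/s, so P_max = T_max·ω = 3.976×10^4 W.

53.3 hp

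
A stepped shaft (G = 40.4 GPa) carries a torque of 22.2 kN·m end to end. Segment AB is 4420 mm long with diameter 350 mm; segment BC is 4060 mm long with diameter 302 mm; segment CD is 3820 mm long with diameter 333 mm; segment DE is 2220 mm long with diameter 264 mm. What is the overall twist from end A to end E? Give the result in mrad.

J_AB = π(0.350)⁴/32 = 1.47×10^-3 m⁴; J_BC = π(0.302)⁴/32 = 8.17×10^-4 m⁴; J_CD = π(0.333)⁴/32 = 1.21×10^-3 m⁴; J_DE = π(0.264)⁴/32 = 4.77×10^-4 m⁴.
θ = (T/G)·Σ L_i/J_i = (22200/40.4×10⁹)·(4.42/1.47×10^-3 + 4.06/8.17×10^-4 + 3.82/1.21×10^-3 + 2.22/4.77×10^-4) = 8.677×10^-3 rad.

8.68 mrad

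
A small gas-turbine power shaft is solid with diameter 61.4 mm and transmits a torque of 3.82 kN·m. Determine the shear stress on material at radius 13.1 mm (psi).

J = πd⁴/32 = π(0.0614)⁴/32 = 1.395×10^-6 m⁴.
Shear stress varies linearly with radius: τ = T·r/J = 3820 × 0.0131 / 1.395×10^-6 = 3.586×10^7 Pa.

5200 psi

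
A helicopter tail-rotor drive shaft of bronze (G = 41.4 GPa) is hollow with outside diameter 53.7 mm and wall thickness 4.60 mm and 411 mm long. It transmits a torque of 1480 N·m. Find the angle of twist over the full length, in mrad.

J = π(d_o⁴ − d_i⁴)/32 = π(0.0537⁴ − 0.0445⁴)/32 = 4.314×10^-7 m⁴.
θ = T·L/(G·J) = 1480 × 0.411 / (41.4×10⁹ × 4.314×10^-7) = 0.03406 rad.

34.1 mrad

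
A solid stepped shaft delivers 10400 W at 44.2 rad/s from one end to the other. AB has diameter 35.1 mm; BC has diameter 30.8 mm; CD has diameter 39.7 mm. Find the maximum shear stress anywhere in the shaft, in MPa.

ω = 44.2 rad/s, so T = P/ω = 10400 / 44.20 = 235.3 N·m.
Under the same torque, τ_max = 16T/(πd³) is largest where d is smallest — segment BC (d = 30.8 mm).
τ_max = 16·235.3/(π·(0.0308)³) = 4.101×10^7 Pa.

41.0 MPa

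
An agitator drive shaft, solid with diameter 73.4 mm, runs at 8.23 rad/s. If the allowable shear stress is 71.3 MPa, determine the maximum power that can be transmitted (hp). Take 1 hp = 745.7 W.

J = πd⁴/32 = π(0.0734)⁴/32 = 2.850×10^-6 m⁴.
T_max = τ_allow·J/r = 7.13×10^7 × 2.850×10^-6 / 0.0367 = 5536 N·m.
ω = 8.23 rad/s, so P_max = T_max·ω = 4.556×10^4 W.

61.1 hp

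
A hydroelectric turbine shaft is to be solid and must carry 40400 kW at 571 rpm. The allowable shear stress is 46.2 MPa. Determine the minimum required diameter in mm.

421 mm

ω = 2π·571/60 = 59.79 rad/s, so T = P/ω = 40400×10³ / 59.79 = 675600 N·m.
For a solid shaft τ_max = 16T/(πd³), so d = (16T/(π τ_allow))^(1/3) = (16·675600/(π·4.62×10^7))^(1/3) = 0.4207 m.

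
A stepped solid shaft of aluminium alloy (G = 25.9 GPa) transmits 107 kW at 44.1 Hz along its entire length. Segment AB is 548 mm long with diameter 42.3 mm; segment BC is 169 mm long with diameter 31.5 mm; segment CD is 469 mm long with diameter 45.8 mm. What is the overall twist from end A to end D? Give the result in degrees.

3.91°

ω = 2π·44.1 = 277.1 rad/s, so T = P/ω = 107×10³ / 277.1 = 386.2 N·m.
J_AB = π(0.0423)⁴/32 = 3.14×10^-7 m⁴; J_BC = π(0.0315)⁴/32 = 9.67×10^-8 m⁴; J_CD = π(0.0458)⁴/32 = 4.32×10^-7 m⁴.
θ = (T/G)·Σ L_i/J_i = (386.2/25.9×10⁹)·(0.548/3.14×10^-7 + 0.169/9.67×10^-8 + 0.469/4.32×10^-7) = 0.06825 rad.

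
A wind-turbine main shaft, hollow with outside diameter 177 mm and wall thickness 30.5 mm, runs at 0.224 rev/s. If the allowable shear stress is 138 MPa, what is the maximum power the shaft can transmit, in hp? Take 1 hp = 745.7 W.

231 hp

J = π(d_o⁴ − d_i⁴)/32 = π(0.177⁴ − 0.116⁴)/32 = 7.858×10^-5 m⁴.
T_max = τ_allow·J/r = 1.38×10^8 × 7.858×10^-5 / 0.0885 = 122500 N·m.
ω = 2π·0.224 = 1.407 rad/s, so P_max = T_max·ω = 1.725×10^5 W.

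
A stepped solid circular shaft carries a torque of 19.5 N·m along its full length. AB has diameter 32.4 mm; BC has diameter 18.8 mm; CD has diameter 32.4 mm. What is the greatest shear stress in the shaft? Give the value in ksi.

2.17 ksi

Under the same torque, τ_max = 16T/(πd³) is largest where d is smallest — segment BC (d = 18.8 mm).
τ_max = 16·19.50/(π·(0.0188)³) = 1.495×10^7 Pa.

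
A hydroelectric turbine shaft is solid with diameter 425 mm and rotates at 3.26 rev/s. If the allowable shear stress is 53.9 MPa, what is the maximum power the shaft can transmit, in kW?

16600 kW

J = πd⁴/32 = π(0.425)⁴/32 = 3.203×10^-3 m⁴.
T_max = τ_allow·J/r = 5.39×10^7 × 3.203×10^-3 / 0.212 = 812400 N·m.
ω = 2π·3.26 = 20.48 rad/s, so P_max = T_max·ω = 1.664×10^7 W.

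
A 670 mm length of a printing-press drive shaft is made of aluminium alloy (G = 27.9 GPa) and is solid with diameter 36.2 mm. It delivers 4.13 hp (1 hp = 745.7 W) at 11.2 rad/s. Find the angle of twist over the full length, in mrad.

39.2 mrad

ω = 11.2 rad/s, so T = P/ω = 4.13×745.7 / 11.20 = 275.0 N·m.
J = πd⁴/32 = π(0.0362)⁴/32 = 1.686×10^-7 m⁴.
θ = T·L/(G·J) = 275.0 × 0.670 / (27.9×10⁹ × 1.686×10^-7) = 0.03917 rad.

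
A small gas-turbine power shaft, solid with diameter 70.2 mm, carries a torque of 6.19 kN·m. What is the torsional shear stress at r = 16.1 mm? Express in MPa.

J = πd⁴/32 = π(0.0702)⁴/32 = 2.384×10^-6 m⁴.
Shear stress varies linearly with radius: τ = T·r/J = 6190 × 0.0161 / 2.384×10^-6 = 4.180×10^7 Pa.

41.8 MPa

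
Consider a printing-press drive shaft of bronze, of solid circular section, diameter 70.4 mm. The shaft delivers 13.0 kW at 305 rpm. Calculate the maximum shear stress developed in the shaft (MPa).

ω = 2π·305/60 = 31.94 rad/s, so T = P/ω = 13.0×10³ / 31.94 = 407.0 N·m.
J = πd⁴/32 = π(0.0704)⁴/32 = 2.412×10^-6 m⁴.
τ_max = T·r/J = 407.0 × 0.0352 / 2.412×10^-6 = 5.941×10^6 Pa.

5.94 MPa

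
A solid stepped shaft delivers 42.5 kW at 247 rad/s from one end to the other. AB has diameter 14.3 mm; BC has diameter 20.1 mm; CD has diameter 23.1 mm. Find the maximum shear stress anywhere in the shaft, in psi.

ω = 247 rad/s, so T = P/ω = 42.5×10³ / 247.0 = 172.1 N·m.
Under the same torque, τ_max = 16T/(πd³) is largest where d is smallest — segment AB (d = 14.3 mm).
τ_max = 16·172.1/(π·(0.0143)³) = 2.997×10^8 Pa.

43500 psi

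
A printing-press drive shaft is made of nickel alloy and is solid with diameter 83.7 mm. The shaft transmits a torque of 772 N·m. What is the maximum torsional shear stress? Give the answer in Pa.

6.71e6 Pa

J = πd⁴/32 = π(0.0837)⁴/32 = 4.818×10^-6 m⁴.
τ_max = T·r/J = 772.0 × 0.0418 / 4.818×10^-6 = 6.705×10^6 Pa.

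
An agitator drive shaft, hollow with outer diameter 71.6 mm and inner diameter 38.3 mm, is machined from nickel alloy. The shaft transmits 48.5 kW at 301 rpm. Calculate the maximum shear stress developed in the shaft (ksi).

ω = 2π·301/60 = 31.52 rad/s, so T = P/ω = 48.5×10³ / 31.52 = 1539 N·m.
J = π(d_o⁴ − d_i⁴)/32 = π(0.0716⁴ − 0.0383⁴)/32 = 2.369×10^-6 m⁴.
τ_max = T·r/J = 1539 × 0.0358 / 2.369×10^-6 = 2.325×10^7 Pa.

3.37 ksi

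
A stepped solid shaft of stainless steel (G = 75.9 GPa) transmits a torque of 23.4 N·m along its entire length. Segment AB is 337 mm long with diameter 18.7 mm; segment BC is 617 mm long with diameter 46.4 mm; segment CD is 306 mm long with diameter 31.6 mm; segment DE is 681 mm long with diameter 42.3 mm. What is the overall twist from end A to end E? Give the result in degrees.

0.613°

J_AB = π(0.0187)⁴/32 = 1.20×10^-8 m⁴; J_BC = π(0.0464)⁴/32 = 4.55×10^-7 m⁴; J_CD = π(0.0316)⁴/32 = 9.79×10^-8 m⁴; J_DE = π(0.0423)⁴/32 = 3.14×10^-7 m⁴.
θ = (T/G)·Σ L_i/J_i = (23.40/75.9×10⁹)·(0.337/1.20×10^-8 + 0.617/4.55×10^-7 + 0.306/9.79×10^-8 + 0.681/3.14×10^-7) = 0.01070 rad.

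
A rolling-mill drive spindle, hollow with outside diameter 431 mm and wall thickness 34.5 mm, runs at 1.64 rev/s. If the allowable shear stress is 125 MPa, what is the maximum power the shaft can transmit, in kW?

J = π(d_o⁴ − d_i⁴)/32 = π(0.431⁴ − 0.362⁴)/32 = 1.702×10^-3 m⁴.
T_max = τ_allow·J/r = 1.25×10^8 × 1.702×10^-3 / 0.215 = 987100 N·m.
ω = 2π·1.64 = 10.30 rad/s, so P_max = T_max·ω = 1.017×10^7 W.

10200 kW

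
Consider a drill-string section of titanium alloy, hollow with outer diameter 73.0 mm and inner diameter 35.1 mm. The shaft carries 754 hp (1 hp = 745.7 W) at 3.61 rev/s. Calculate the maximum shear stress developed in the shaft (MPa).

343 MPa

ω = 2π·3.61 = 22.68 rad/s, so T = P/ω = 754×745.7 / 22.68 = 24790 N·m.
J = π(d_o⁴ − d_i⁴)/32 = π(0.0730⁴ − 0.0351⁴)/32 = 2.639×10^-6 m⁴.
τ_max = T·r/J = 24790 × 0.0365 / 2.639×10^-6 = 3.429×10^8 Pa.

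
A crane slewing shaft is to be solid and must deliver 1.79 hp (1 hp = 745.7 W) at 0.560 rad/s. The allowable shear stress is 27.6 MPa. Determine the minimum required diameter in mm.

ω = 0.560 rad/s, so T = P/ω = 1.79×745.7 / 0.5600 = 2384 N·m.
For a solid shaft τ_max = 16T/(πd³), so d = (16T/(π τ_allow))^(1/3) = (16·2384/(π·2.76×10^7))^(1/3) = 0.07605 m.

76.0 mm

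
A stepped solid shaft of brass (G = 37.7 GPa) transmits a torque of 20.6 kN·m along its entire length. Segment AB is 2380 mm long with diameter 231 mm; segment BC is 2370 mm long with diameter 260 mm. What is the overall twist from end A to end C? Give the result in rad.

J_AB = π(0.231)⁴/32 = 2.80×10^-4 m⁴; J_BC = π(0.260)⁴/32 = 4.49×10^-4 m⁴.
θ = (T/G)·Σ L_i/J_i = (20600/37.7×10⁹)·(2.38/2.80×10^-4 + 2.37/4.49×10^-4) = 7.539×10^-3 rad.

0.00754 rad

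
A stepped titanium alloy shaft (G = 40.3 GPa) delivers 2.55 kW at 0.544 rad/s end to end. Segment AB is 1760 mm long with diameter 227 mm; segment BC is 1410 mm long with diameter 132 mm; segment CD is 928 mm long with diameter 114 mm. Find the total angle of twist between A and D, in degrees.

0.733°

ω = 0.544 rad/s, so T = P/ω = 2.55×10³ / 0.5440 = 4688 N·m.
J_AB = π(0.227)⁴/32 = 2.61×10^-4 m⁴; J_BC = π(0.132)⁴/32 = 2.98×10^-5 m⁴; J_CD = π(0.114)⁴/32 = 1.66×10^-5 m⁴.
θ = (T/G)·Σ L_i/J_i = (4688/40.3×10⁹)·(1.76/2.61×10^-4 + 1.41/2.98×10^-5 + 0.928/1.66×10^-5) = 0.01280 rad.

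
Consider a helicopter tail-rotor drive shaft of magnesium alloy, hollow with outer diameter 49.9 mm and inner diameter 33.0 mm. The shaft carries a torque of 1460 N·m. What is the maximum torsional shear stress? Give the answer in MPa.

74.0 MPa

J = π(d_o⁴ − d_i⁴)/32 = π(0.0499⁴ − 0.0330⁴)/32 = 4.923×10^-7 m⁴.
τ_max = T·r/J = 1460 × 0.0249 / 4.923×10^-7 = 7.400×10^7 Pa.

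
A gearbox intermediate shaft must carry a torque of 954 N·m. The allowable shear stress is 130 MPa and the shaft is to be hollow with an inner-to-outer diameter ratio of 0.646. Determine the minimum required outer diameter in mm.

35.6 mm

For a hollow shaft with d_i/d_o = 0.646: τ_max = 16T/(π d_o³ (1−k⁴)), so d_o = [16T/(π τ_allow (1−k⁴))]^(1/3) = [16·954.0/(π·1.30×10^8·0.8258)]^(1/3) = 0.03564 m.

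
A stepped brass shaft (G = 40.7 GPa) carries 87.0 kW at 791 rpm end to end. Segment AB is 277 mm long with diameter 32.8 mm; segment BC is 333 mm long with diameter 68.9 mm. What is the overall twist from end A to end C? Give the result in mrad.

ω = 2π·791/60 = 82.83 rad/s, so T = P/ω = 87.0×10³ / 82.83 = 1050 N·m.
J_AB = π(0.0328)⁴/32 = 1.14×10^-7 m⁴; J_BC = π(0.0689)⁴/32 = 2.21×10^-6 m⁴.
θ = (T/G)·Σ L_i/J_i = (1050/40.7×10⁹)·(0.277/1.14×10^-7 + 0.333/2.21×10^-6) = 0.06679 rad.

66.8 mrad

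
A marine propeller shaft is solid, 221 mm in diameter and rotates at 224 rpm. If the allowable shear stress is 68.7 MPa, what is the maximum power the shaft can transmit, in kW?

3420 kW

J = πd⁴/32 = π(0.221)⁴/32 = 2.342×10^-4 m⁴.
T_max = τ_allow·J/r = 6.87×10^7 × 2.342×10^-4 / 0.111 = 145600 N·m.
ω = 2π·224/60 = 23.46 rad/s, so P_max = T_max·ω = 3.415×10^6 W.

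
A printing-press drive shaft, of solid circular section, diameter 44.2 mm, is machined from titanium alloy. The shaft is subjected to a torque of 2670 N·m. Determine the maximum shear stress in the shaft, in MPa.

J = πd⁴/32 = π(0.0442)⁴/32 = 3.747×10^-7 m⁴.
τ_max = T·r/J = 2670 × 0.0221 / 3.747×10^-7 = 1.575×10^8 Pa.

157 MPa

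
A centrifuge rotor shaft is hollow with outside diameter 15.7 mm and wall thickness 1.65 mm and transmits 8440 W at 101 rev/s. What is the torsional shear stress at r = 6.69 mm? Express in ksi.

ω = 2π·101 = 634.6 rad/s, so T = P/ω = 8440 / 634.6 = 13.30 N·m.
J = π(d_o⁴ − d_i⁴)/32 = π(0.0157⁴ − 0.0124⁴)/32 = 3.644×10^-9 m⁴.
Shear stress varies linearly with radius: τ = T·r/J = 13.30 × 0.00669 / 3.644×10^-9 = 2.442×10^7 Pa.

3.54 ksi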